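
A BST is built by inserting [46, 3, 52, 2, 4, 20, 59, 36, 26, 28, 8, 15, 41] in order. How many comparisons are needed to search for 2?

Search path for 2: 46 -> 3 -> 2
Found: True
Comparisons: 3


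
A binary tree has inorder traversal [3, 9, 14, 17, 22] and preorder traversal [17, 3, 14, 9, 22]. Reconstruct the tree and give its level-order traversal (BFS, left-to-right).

Inorder:  [3, 9, 14, 17, 22]
Preorder: [17, 3, 14, 9, 22]
Algorithm: preorder visits root first, so consume preorder in order;
for each root, split the current inorder slice at that value into
left-subtree inorder and right-subtree inorder, then recurse.
Recursive splits:
  root=17; inorder splits into left=[3, 9, 14], right=[22]
  root=3; inorder splits into left=[], right=[9, 14]
  root=14; inorder splits into left=[9], right=[]
  root=9; inorder splits into left=[], right=[]
  root=22; inorder splits into left=[], right=[]
Reconstructed level-order: [17, 3, 22, 14, 9]


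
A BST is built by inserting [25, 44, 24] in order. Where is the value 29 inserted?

Starting tree (level order): [25, 24, 44]
Insertion path: 25 -> 44
Result: insert 29 as left child of 44
Final tree (level order): [25, 24, 44, None, None, 29]


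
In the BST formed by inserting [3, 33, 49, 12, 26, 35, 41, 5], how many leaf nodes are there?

Tree built from: [3, 33, 49, 12, 26, 35, 41, 5]
Tree (level-order array): [3, None, 33, 12, 49, 5, 26, 35, None, None, None, None, None, None, 41]
Rule: A leaf has 0 children.
Per-node child counts:
  node 3: 1 child(ren)
  node 33: 2 child(ren)
  node 12: 2 child(ren)
  node 5: 0 child(ren)
  node 26: 0 child(ren)
  node 49: 1 child(ren)
  node 35: 1 child(ren)
  node 41: 0 child(ren)
Matching nodes: [5, 26, 41]
Count of leaf nodes: 3


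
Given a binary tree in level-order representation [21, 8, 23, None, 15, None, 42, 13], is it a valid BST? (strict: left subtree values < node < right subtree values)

Level-order array: [21, 8, 23, None, 15, None, 42, 13]
Validate using subtree bounds (lo, hi): at each node, require lo < value < hi,
then recurse left with hi=value and right with lo=value.
Preorder trace (stopping at first violation):
  at node 21 with bounds (-inf, +inf): OK
  at node 8 with bounds (-inf, 21): OK
  at node 15 with bounds (8, 21): OK
  at node 13 with bounds (8, 15): OK
  at node 23 with bounds (21, +inf): OK
  at node 42 with bounds (23, +inf): OK
No violation found at any node.
Result: Valid BST


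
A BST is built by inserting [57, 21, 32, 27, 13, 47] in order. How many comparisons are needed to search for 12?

Search path for 12: 57 -> 21 -> 13
Found: False
Comparisons: 3


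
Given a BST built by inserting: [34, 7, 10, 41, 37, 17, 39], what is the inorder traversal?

Tree insertion order: [34, 7, 10, 41, 37, 17, 39]
Tree (level-order array): [34, 7, 41, None, 10, 37, None, None, 17, None, 39]
Inorder traversal: [7, 10, 17, 34, 37, 39, 41]


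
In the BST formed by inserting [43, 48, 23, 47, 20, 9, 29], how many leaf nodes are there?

Tree built from: [43, 48, 23, 47, 20, 9, 29]
Tree (level-order array): [43, 23, 48, 20, 29, 47, None, 9]
Rule: A leaf has 0 children.
Per-node child counts:
  node 43: 2 child(ren)
  node 23: 2 child(ren)
  node 20: 1 child(ren)
  node 9: 0 child(ren)
  node 29: 0 child(ren)
  node 48: 1 child(ren)
  node 47: 0 child(ren)
Matching nodes: [9, 29, 47]
Count of leaf nodes: 3


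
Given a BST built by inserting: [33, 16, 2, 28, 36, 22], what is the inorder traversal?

Tree insertion order: [33, 16, 2, 28, 36, 22]
Tree (level-order array): [33, 16, 36, 2, 28, None, None, None, None, 22]
Inorder traversal: [2, 16, 22, 28, 33, 36]


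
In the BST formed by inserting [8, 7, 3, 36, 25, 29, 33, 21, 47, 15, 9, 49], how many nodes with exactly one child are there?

Tree built from: [8, 7, 3, 36, 25, 29, 33, 21, 47, 15, 9, 49]
Tree (level-order array): [8, 7, 36, 3, None, 25, 47, None, None, 21, 29, None, 49, 15, None, None, 33, None, None, 9]
Rule: These are nodes with exactly 1 non-null child.
Per-node child counts:
  node 8: 2 child(ren)
  node 7: 1 child(ren)
  node 3: 0 child(ren)
  node 36: 2 child(ren)
  node 25: 2 child(ren)
  node 21: 1 child(ren)
  node 15: 1 child(ren)
  node 9: 0 child(ren)
  node 29: 1 child(ren)
  node 33: 0 child(ren)
  node 47: 1 child(ren)
  node 49: 0 child(ren)
Matching nodes: [7, 21, 15, 29, 47]
Count of nodes with exactly one child: 5


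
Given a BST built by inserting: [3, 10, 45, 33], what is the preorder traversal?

Tree insertion order: [3, 10, 45, 33]
Tree (level-order array): [3, None, 10, None, 45, 33]
Preorder traversal: [3, 10, 45, 33]


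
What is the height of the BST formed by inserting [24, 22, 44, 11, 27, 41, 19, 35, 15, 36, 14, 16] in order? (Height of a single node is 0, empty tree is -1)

Insertion order: [24, 22, 44, 11, 27, 41, 19, 35, 15, 36, 14, 16]
Tree (level-order array): [24, 22, 44, 11, None, 27, None, None, 19, None, 41, 15, None, 35, None, 14, 16, None, 36]
Compute height bottom-up (empty subtree = -1):
  height(14) = 1 + max(-1, -1) = 0
  height(16) = 1 + max(-1, -1) = 0
  height(15) = 1 + max(0, 0) = 1
  height(19) = 1 + max(1, -1) = 2
  height(11) = 1 + max(-1, 2) = 3
  height(22) = 1 + max(3, -1) = 4
  height(36) = 1 + max(-1, -1) = 0
  height(35) = 1 + max(-1, 0) = 1
  height(41) = 1 + max(1, -1) = 2
  height(27) = 1 + max(-1, 2) = 3
  height(44) = 1 + max(3, -1) = 4
  height(24) = 1 + max(4, 4) = 5
Height = 5


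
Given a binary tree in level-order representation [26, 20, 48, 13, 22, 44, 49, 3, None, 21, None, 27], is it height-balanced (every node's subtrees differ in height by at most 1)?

Tree (level-order array): [26, 20, 48, 13, 22, 44, 49, 3, None, 21, None, 27]
Definition: a tree is height-balanced if, at every node, |h(left) - h(right)| <= 1 (empty subtree has height -1).
Bottom-up per-node check:
  node 3: h_left=-1, h_right=-1, diff=0 [OK], height=0
  node 13: h_left=0, h_right=-1, diff=1 [OK], height=1
  node 21: h_left=-1, h_right=-1, diff=0 [OK], height=0
  node 22: h_left=0, h_right=-1, diff=1 [OK], height=1
  node 20: h_left=1, h_right=1, diff=0 [OK], height=2
  node 27: h_left=-1, h_right=-1, diff=0 [OK], height=0
  node 44: h_left=0, h_right=-1, diff=1 [OK], height=1
  node 49: h_left=-1, h_right=-1, diff=0 [OK], height=0
  node 48: h_left=1, h_right=0, diff=1 [OK], height=2
  node 26: h_left=2, h_right=2, diff=0 [OK], height=3
All nodes satisfy the balance condition.
Result: Balanced


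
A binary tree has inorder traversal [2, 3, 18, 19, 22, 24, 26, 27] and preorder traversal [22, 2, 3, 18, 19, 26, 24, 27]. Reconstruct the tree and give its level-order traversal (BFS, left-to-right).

Inorder:  [2, 3, 18, 19, 22, 24, 26, 27]
Preorder: [22, 2, 3, 18, 19, 26, 24, 27]
Algorithm: preorder visits root first, so consume preorder in order;
for each root, split the current inorder slice at that value into
left-subtree inorder and right-subtree inorder, then recurse.
Recursive splits:
  root=22; inorder splits into left=[2, 3, 18, 19], right=[24, 26, 27]
  root=2; inorder splits into left=[], right=[3, 18, 19]
  root=3; inorder splits into left=[], right=[18, 19]
  root=18; inorder splits into left=[], right=[19]
  root=19; inorder splits into left=[], right=[]
  root=26; inorder splits into left=[24], right=[27]
  root=24; inorder splits into left=[], right=[]
  root=27; inorder splits into left=[], right=[]
Reconstructed level-order: [22, 2, 26, 3, 24, 27, 18, 19]


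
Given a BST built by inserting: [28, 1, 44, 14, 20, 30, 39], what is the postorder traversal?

Tree insertion order: [28, 1, 44, 14, 20, 30, 39]
Tree (level-order array): [28, 1, 44, None, 14, 30, None, None, 20, None, 39]
Postorder traversal: [20, 14, 1, 39, 30, 44, 28]


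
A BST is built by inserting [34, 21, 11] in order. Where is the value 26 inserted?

Starting tree (level order): [34, 21, None, 11]
Insertion path: 34 -> 21
Result: insert 26 as right child of 21
Final tree (level order): [34, 21, None, 11, 26]


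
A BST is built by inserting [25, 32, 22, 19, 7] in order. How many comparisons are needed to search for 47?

Search path for 47: 25 -> 32
Found: False
Comparisons: 2


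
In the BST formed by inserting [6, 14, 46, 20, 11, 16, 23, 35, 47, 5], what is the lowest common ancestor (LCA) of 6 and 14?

Tree insertion order: [6, 14, 46, 20, 11, 16, 23, 35, 47, 5]
Tree (level-order array): [6, 5, 14, None, None, 11, 46, None, None, 20, 47, 16, 23, None, None, None, None, None, 35]
In a BST, the LCA of p=6, q=14 is the first node v on the
root-to-leaf path with p <= v <= q (go left if both < v, right if both > v).
Walk from root:
  at 6: 6 <= 6 <= 14, this is the LCA
LCA = 6


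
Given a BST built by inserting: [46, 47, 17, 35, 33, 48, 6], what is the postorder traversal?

Tree insertion order: [46, 47, 17, 35, 33, 48, 6]
Tree (level-order array): [46, 17, 47, 6, 35, None, 48, None, None, 33]
Postorder traversal: [6, 33, 35, 17, 48, 47, 46]


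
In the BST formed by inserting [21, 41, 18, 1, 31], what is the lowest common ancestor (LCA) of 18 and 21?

Tree insertion order: [21, 41, 18, 1, 31]
Tree (level-order array): [21, 18, 41, 1, None, 31]
In a BST, the LCA of p=18, q=21 is the first node v on the
root-to-leaf path with p <= v <= q (go left if both < v, right if both > v).
Walk from root:
  at 21: 18 <= 21 <= 21, this is the LCA
LCA = 21


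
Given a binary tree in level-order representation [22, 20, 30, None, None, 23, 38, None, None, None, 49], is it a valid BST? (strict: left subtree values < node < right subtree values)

Level-order array: [22, 20, 30, None, None, 23, 38, None, None, None, 49]
Validate using subtree bounds (lo, hi): at each node, require lo < value < hi,
then recurse left with hi=value and right with lo=value.
Preorder trace (stopping at first violation):
  at node 22 with bounds (-inf, +inf): OK
  at node 20 with bounds (-inf, 22): OK
  at node 30 with bounds (22, +inf): OK
  at node 23 with bounds (22, 30): OK
  at node 38 with bounds (30, +inf): OK
  at node 49 with bounds (38, +inf): OK
No violation found at any node.
Result: Valid BST


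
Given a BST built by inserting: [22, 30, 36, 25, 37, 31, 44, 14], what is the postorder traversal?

Tree insertion order: [22, 30, 36, 25, 37, 31, 44, 14]
Tree (level-order array): [22, 14, 30, None, None, 25, 36, None, None, 31, 37, None, None, None, 44]
Postorder traversal: [14, 25, 31, 44, 37, 36, 30, 22]


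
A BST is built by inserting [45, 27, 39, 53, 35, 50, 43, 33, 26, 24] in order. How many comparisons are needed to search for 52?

Search path for 52: 45 -> 53 -> 50
Found: False
Comparisons: 3


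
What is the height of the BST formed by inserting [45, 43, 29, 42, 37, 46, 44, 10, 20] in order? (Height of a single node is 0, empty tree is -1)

Insertion order: [45, 43, 29, 42, 37, 46, 44, 10, 20]
Tree (level-order array): [45, 43, 46, 29, 44, None, None, 10, 42, None, None, None, 20, 37]
Compute height bottom-up (empty subtree = -1):
  height(20) = 1 + max(-1, -1) = 0
  height(10) = 1 + max(-1, 0) = 1
  height(37) = 1 + max(-1, -1) = 0
  height(42) = 1 + max(0, -1) = 1
  height(29) = 1 + max(1, 1) = 2
  height(44) = 1 + max(-1, -1) = 0
  height(43) = 1 + max(2, 0) = 3
  height(46) = 1 + max(-1, -1) = 0
  height(45) = 1 + max(3, 0) = 4
Height = 4


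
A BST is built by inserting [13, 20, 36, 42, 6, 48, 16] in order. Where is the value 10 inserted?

Starting tree (level order): [13, 6, 20, None, None, 16, 36, None, None, None, 42, None, 48]
Insertion path: 13 -> 6
Result: insert 10 as right child of 6
Final tree (level order): [13, 6, 20, None, 10, 16, 36, None, None, None, None, None, 42, None, 48]


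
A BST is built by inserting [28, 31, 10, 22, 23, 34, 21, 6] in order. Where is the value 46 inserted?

Starting tree (level order): [28, 10, 31, 6, 22, None, 34, None, None, 21, 23]
Insertion path: 28 -> 31 -> 34
Result: insert 46 as right child of 34
Final tree (level order): [28, 10, 31, 6, 22, None, 34, None, None, 21, 23, None, 46]


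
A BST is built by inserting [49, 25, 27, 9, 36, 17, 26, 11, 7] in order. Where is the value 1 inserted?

Starting tree (level order): [49, 25, None, 9, 27, 7, 17, 26, 36, None, None, 11]
Insertion path: 49 -> 25 -> 9 -> 7
Result: insert 1 as left child of 7
Final tree (level order): [49, 25, None, 9, 27, 7, 17, 26, 36, 1, None, 11]


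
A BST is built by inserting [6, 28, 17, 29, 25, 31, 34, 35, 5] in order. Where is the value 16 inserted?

Starting tree (level order): [6, 5, 28, None, None, 17, 29, None, 25, None, 31, None, None, None, 34, None, 35]
Insertion path: 6 -> 28 -> 17
Result: insert 16 as left child of 17
Final tree (level order): [6, 5, 28, None, None, 17, 29, 16, 25, None, 31, None, None, None, None, None, 34, None, 35]


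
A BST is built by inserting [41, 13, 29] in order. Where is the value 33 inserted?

Starting tree (level order): [41, 13, None, None, 29]
Insertion path: 41 -> 13 -> 29
Result: insert 33 as right child of 29
Final tree (level order): [41, 13, None, None, 29, None, 33]


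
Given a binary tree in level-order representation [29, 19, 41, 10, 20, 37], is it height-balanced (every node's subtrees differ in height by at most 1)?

Tree (level-order array): [29, 19, 41, 10, 20, 37]
Definition: a tree is height-balanced if, at every node, |h(left) - h(right)| <= 1 (empty subtree has height -1).
Bottom-up per-node check:
  node 10: h_left=-1, h_right=-1, diff=0 [OK], height=0
  node 20: h_left=-1, h_right=-1, diff=0 [OK], height=0
  node 19: h_left=0, h_right=0, diff=0 [OK], height=1
  node 37: h_left=-1, h_right=-1, diff=0 [OK], height=0
  node 41: h_left=0, h_right=-1, diff=1 [OK], height=1
  node 29: h_left=1, h_right=1, diff=0 [OK], height=2
All nodes satisfy the balance condition.
Result: Balanced


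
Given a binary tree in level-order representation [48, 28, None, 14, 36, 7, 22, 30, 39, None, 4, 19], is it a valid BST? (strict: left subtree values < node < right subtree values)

Level-order array: [48, 28, None, 14, 36, 7, 22, 30, 39, None, 4, 19]
Validate using subtree bounds (lo, hi): at each node, require lo < value < hi,
then recurse left with hi=value and right with lo=value.
Preorder trace (stopping at first violation):
  at node 48 with bounds (-inf, +inf): OK
  at node 28 with bounds (-inf, 48): OK
  at node 14 with bounds (-inf, 28): OK
  at node 7 with bounds (-inf, 14): OK
  at node 4 with bounds (7, 14): VIOLATION
Node 4 violates its bound: not (7 < 4 < 14).
Result: Not a valid BST


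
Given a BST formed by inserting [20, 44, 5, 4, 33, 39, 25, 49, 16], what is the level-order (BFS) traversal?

Tree insertion order: [20, 44, 5, 4, 33, 39, 25, 49, 16]
Tree (level-order array): [20, 5, 44, 4, 16, 33, 49, None, None, None, None, 25, 39]
BFS from the root, enqueuing left then right child of each popped node:
  queue [20] -> pop 20, enqueue [5, 44], visited so far: [20]
  queue [5, 44] -> pop 5, enqueue [4, 16], visited so far: [20, 5]
  queue [44, 4, 16] -> pop 44, enqueue [33, 49], visited so far: [20, 5, 44]
  queue [4, 16, 33, 49] -> pop 4, enqueue [none], visited so far: [20, 5, 44, 4]
  queue [16, 33, 49] -> pop 16, enqueue [none], visited so far: [20, 5, 44, 4, 16]
  queue [33, 49] -> pop 33, enqueue [25, 39], visited so far: [20, 5, 44, 4, 16, 33]
  queue [49, 25, 39] -> pop 49, enqueue [none], visited so far: [20, 5, 44, 4, 16, 33, 49]
  queue [25, 39] -> pop 25, enqueue [none], visited so far: [20, 5, 44, 4, 16, 33, 49, 25]
  queue [39] -> pop 39, enqueue [none], visited so far: [20, 5, 44, 4, 16, 33, 49, 25, 39]
Result: [20, 5, 44, 4, 16, 33, 49, 25, 39]


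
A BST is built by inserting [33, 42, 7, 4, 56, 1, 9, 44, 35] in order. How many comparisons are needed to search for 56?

Search path for 56: 33 -> 42 -> 56
Found: True
Comparisons: 3


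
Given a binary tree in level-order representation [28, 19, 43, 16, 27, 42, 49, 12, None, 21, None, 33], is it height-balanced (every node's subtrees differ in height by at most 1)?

Tree (level-order array): [28, 19, 43, 16, 27, 42, 49, 12, None, 21, None, 33]
Definition: a tree is height-balanced if, at every node, |h(left) - h(right)| <= 1 (empty subtree has height -1).
Bottom-up per-node check:
  node 12: h_left=-1, h_right=-1, diff=0 [OK], height=0
  node 16: h_left=0, h_right=-1, diff=1 [OK], height=1
  node 21: h_left=-1, h_right=-1, diff=0 [OK], height=0
  node 27: h_left=0, h_right=-1, diff=1 [OK], height=1
  node 19: h_left=1, h_right=1, diff=0 [OK], height=2
  node 33: h_left=-1, h_right=-1, diff=0 [OK], height=0
  node 42: h_left=0, h_right=-1, diff=1 [OK], height=1
  node 49: h_left=-1, h_right=-1, diff=0 [OK], height=0
  node 43: h_left=1, h_right=0, diff=1 [OK], height=2
  node 28: h_left=2, h_right=2, diff=0 [OK], height=3
All nodes satisfy the balance condition.
Result: Balanced


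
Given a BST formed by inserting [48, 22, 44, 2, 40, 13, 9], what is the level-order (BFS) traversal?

Tree insertion order: [48, 22, 44, 2, 40, 13, 9]
Tree (level-order array): [48, 22, None, 2, 44, None, 13, 40, None, 9]
BFS from the root, enqueuing left then right child of each popped node:
  queue [48] -> pop 48, enqueue [22], visited so far: [48]
  queue [22] -> pop 22, enqueue [2, 44], visited so far: [48, 22]
  queue [2, 44] -> pop 2, enqueue [13], visited so far: [48, 22, 2]
  queue [44, 13] -> pop 44, enqueue [40], visited so far: [48, 22, 2, 44]
  queue [13, 40] -> pop 13, enqueue [9], visited so far: [48, 22, 2, 44, 13]
  queue [40, 9] -> pop 40, enqueue [none], visited so far: [48, 22, 2, 44, 13, 40]
  queue [9] -> pop 9, enqueue [none], visited so far: [48, 22, 2, 44, 13, 40, 9]
Result: [48, 22, 2, 44, 13, 40, 9]


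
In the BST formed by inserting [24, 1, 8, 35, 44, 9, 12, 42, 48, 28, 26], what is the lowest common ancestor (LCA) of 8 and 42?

Tree insertion order: [24, 1, 8, 35, 44, 9, 12, 42, 48, 28, 26]
Tree (level-order array): [24, 1, 35, None, 8, 28, 44, None, 9, 26, None, 42, 48, None, 12]
In a BST, the LCA of p=8, q=42 is the first node v on the
root-to-leaf path with p <= v <= q (go left if both < v, right if both > v).
Walk from root:
  at 24: 8 <= 24 <= 42, this is the LCA
LCA = 24


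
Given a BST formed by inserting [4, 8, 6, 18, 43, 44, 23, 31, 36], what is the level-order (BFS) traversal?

Tree insertion order: [4, 8, 6, 18, 43, 44, 23, 31, 36]
Tree (level-order array): [4, None, 8, 6, 18, None, None, None, 43, 23, 44, None, 31, None, None, None, 36]
BFS from the root, enqueuing left then right child of each popped node:
  queue [4] -> pop 4, enqueue [8], visited so far: [4]
  queue [8] -> pop 8, enqueue [6, 18], visited so far: [4, 8]
  queue [6, 18] -> pop 6, enqueue [none], visited so far: [4, 8, 6]
  queue [18] -> pop 18, enqueue [43], visited so far: [4, 8, 6, 18]
  queue [43] -> pop 43, enqueue [23, 44], visited so far: [4, 8, 6, 18, 43]
  queue [23, 44] -> pop 23, enqueue [31], visited so far: [4, 8, 6, 18, 43, 23]
  queue [44, 31] -> pop 44, enqueue [none], visited so far: [4, 8, 6, 18, 43, 23, 44]
  queue [31] -> pop 31, enqueue [36], visited so far: [4, 8, 6, 18, 43, 23, 44, 31]
  queue [36] -> pop 36, enqueue [none], visited so far: [4, 8, 6, 18, 43, 23, 44, 31, 36]
Result: [4, 8, 6, 18, 43, 23, 44, 31, 36]


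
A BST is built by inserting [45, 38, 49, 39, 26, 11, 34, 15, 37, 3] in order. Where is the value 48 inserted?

Starting tree (level order): [45, 38, 49, 26, 39, None, None, 11, 34, None, None, 3, 15, None, 37]
Insertion path: 45 -> 49
Result: insert 48 as left child of 49
Final tree (level order): [45, 38, 49, 26, 39, 48, None, 11, 34, None, None, None, None, 3, 15, None, 37]


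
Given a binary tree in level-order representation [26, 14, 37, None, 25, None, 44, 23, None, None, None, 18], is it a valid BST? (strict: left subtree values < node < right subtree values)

Level-order array: [26, 14, 37, None, 25, None, 44, 23, None, None, None, 18]
Validate using subtree bounds (lo, hi): at each node, require lo < value < hi,
then recurse left with hi=value and right with lo=value.
Preorder trace (stopping at first violation):
  at node 26 with bounds (-inf, +inf): OK
  at node 14 with bounds (-inf, 26): OK
  at node 25 with bounds (14, 26): OK
  at node 23 with bounds (14, 25): OK
  at node 18 with bounds (14, 23): OK
  at node 37 with bounds (26, +inf): OK
  at node 44 with bounds (37, +inf): OK
No violation found at any node.
Result: Valid BST


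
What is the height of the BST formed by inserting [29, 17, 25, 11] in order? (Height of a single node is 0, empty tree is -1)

Insertion order: [29, 17, 25, 11]
Tree (level-order array): [29, 17, None, 11, 25]
Compute height bottom-up (empty subtree = -1):
  height(11) = 1 + max(-1, -1) = 0
  height(25) = 1 + max(-1, -1) = 0
  height(17) = 1 + max(0, 0) = 1
  height(29) = 1 + max(1, -1) = 2
Height = 2


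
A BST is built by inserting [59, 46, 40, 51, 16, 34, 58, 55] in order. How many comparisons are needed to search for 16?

Search path for 16: 59 -> 46 -> 40 -> 16
Found: True
Comparisons: 4


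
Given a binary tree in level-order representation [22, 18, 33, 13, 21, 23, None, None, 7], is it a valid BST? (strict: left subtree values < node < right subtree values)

Level-order array: [22, 18, 33, 13, 21, 23, None, None, 7]
Validate using subtree bounds (lo, hi): at each node, require lo < value < hi,
then recurse left with hi=value and right with lo=value.
Preorder trace (stopping at first violation):
  at node 22 with bounds (-inf, +inf): OK
  at node 18 with bounds (-inf, 22): OK
  at node 13 with bounds (-inf, 18): OK
  at node 7 with bounds (13, 18): VIOLATION
Node 7 violates its bound: not (13 < 7 < 18).
Result: Not a valid BST


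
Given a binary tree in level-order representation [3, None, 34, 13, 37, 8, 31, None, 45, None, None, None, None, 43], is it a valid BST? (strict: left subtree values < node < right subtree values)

Level-order array: [3, None, 34, 13, 37, 8, 31, None, 45, None, None, None, None, 43]
Validate using subtree bounds (lo, hi): at each node, require lo < value < hi,
then recurse left with hi=value and right with lo=value.
Preorder trace (stopping at first violation):
  at node 3 with bounds (-inf, +inf): OK
  at node 34 with bounds (3, +inf): OK
  at node 13 with bounds (3, 34): OK
  at node 8 with bounds (3, 13): OK
  at node 31 with bounds (13, 34): OK
  at node 37 with bounds (34, +inf): OK
  at node 45 with bounds (37, +inf): OK
  at node 43 with bounds (37, 45): OK
No violation found at any node.
Result: Valid BST


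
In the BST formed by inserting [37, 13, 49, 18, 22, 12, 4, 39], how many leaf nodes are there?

Tree built from: [37, 13, 49, 18, 22, 12, 4, 39]
Tree (level-order array): [37, 13, 49, 12, 18, 39, None, 4, None, None, 22]
Rule: A leaf has 0 children.
Per-node child counts:
  node 37: 2 child(ren)
  node 13: 2 child(ren)
  node 12: 1 child(ren)
  node 4: 0 child(ren)
  node 18: 1 child(ren)
  node 22: 0 child(ren)
  node 49: 1 child(ren)
  node 39: 0 child(ren)
Matching nodes: [4, 22, 39]
Count of leaf nodes: 3


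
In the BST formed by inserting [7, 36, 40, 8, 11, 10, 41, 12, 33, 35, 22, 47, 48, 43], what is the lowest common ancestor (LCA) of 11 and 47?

Tree insertion order: [7, 36, 40, 8, 11, 10, 41, 12, 33, 35, 22, 47, 48, 43]
Tree (level-order array): [7, None, 36, 8, 40, None, 11, None, 41, 10, 12, None, 47, None, None, None, 33, 43, 48, 22, 35]
In a BST, the LCA of p=11, q=47 is the first node v on the
root-to-leaf path with p <= v <= q (go left if both < v, right if both > v).
Walk from root:
  at 7: both 11 and 47 > 7, go right
  at 36: 11 <= 36 <= 47, this is the LCA
LCA = 36


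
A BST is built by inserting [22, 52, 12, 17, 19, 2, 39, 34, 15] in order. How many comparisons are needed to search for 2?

Search path for 2: 22 -> 12 -> 2
Found: True
Comparisons: 3


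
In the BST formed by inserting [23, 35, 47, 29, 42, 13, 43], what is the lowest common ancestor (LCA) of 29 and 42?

Tree insertion order: [23, 35, 47, 29, 42, 13, 43]
Tree (level-order array): [23, 13, 35, None, None, 29, 47, None, None, 42, None, None, 43]
In a BST, the LCA of p=29, q=42 is the first node v on the
root-to-leaf path with p <= v <= q (go left if both < v, right if both > v).
Walk from root:
  at 23: both 29 and 42 > 23, go right
  at 35: 29 <= 35 <= 42, this is the LCA
LCA = 35


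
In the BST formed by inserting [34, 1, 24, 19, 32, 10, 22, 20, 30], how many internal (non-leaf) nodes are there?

Tree built from: [34, 1, 24, 19, 32, 10, 22, 20, 30]
Tree (level-order array): [34, 1, None, None, 24, 19, 32, 10, 22, 30, None, None, None, 20]
Rule: An internal node has at least one child.
Per-node child counts:
  node 34: 1 child(ren)
  node 1: 1 child(ren)
  node 24: 2 child(ren)
  node 19: 2 child(ren)
  node 10: 0 child(ren)
  node 22: 1 child(ren)
  node 20: 0 child(ren)
  node 32: 1 child(ren)
  node 30: 0 child(ren)
Matching nodes: [34, 1, 24, 19, 22, 32]
Count of internal (non-leaf) nodes: 6


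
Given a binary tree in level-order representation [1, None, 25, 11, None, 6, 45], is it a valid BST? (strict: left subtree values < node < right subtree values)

Level-order array: [1, None, 25, 11, None, 6, 45]
Validate using subtree bounds (lo, hi): at each node, require lo < value < hi,
then recurse left with hi=value and right with lo=value.
Preorder trace (stopping at first violation):
  at node 1 with bounds (-inf, +inf): OK
  at node 25 with bounds (1, +inf): OK
  at node 11 with bounds (1, 25): OK
  at node 6 with bounds (1, 11): OK
  at node 45 with bounds (11, 25): VIOLATION
Node 45 violates its bound: not (11 < 45 < 25).
Result: Not a valid BST


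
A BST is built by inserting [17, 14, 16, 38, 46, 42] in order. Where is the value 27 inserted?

Starting tree (level order): [17, 14, 38, None, 16, None, 46, None, None, 42]
Insertion path: 17 -> 38
Result: insert 27 as left child of 38
Final tree (level order): [17, 14, 38, None, 16, 27, 46, None, None, None, None, 42]


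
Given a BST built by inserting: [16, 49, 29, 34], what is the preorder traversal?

Tree insertion order: [16, 49, 29, 34]
Tree (level-order array): [16, None, 49, 29, None, None, 34]
Preorder traversal: [16, 49, 29, 34]


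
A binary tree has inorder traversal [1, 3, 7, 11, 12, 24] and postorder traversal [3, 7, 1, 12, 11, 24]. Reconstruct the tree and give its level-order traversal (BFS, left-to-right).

Inorder:   [1, 3, 7, 11, 12, 24]
Postorder: [3, 7, 1, 12, 11, 24]
Algorithm: postorder visits root last, so walk postorder right-to-left;
each value is the root of the current inorder slice — split it at that
value, recurse on the right subtree first, then the left.
Recursive splits:
  root=24; inorder splits into left=[1, 3, 7, 11, 12], right=[]
  root=11; inorder splits into left=[1, 3, 7], right=[12]
  root=12; inorder splits into left=[], right=[]
  root=1; inorder splits into left=[], right=[3, 7]
  root=7; inorder splits into left=[3], right=[]
  root=3; inorder splits into left=[], right=[]
Reconstructed level-order: [24, 11, 1, 12, 7, 3]


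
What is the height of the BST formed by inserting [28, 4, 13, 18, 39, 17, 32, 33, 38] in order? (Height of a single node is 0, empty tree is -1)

Insertion order: [28, 4, 13, 18, 39, 17, 32, 33, 38]
Tree (level-order array): [28, 4, 39, None, 13, 32, None, None, 18, None, 33, 17, None, None, 38]
Compute height bottom-up (empty subtree = -1):
  height(17) = 1 + max(-1, -1) = 0
  height(18) = 1 + max(0, -1) = 1
  height(13) = 1 + max(-1, 1) = 2
  height(4) = 1 + max(-1, 2) = 3
  height(38) = 1 + max(-1, -1) = 0
  height(33) = 1 + max(-1, 0) = 1
  height(32) = 1 + max(-1, 1) = 2
  height(39) = 1 + max(2, -1) = 3
  height(28) = 1 + max(3, 3) = 4
Height = 4


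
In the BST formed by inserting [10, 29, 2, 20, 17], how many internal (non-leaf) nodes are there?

Tree built from: [10, 29, 2, 20, 17]
Tree (level-order array): [10, 2, 29, None, None, 20, None, 17]
Rule: An internal node has at least one child.
Per-node child counts:
  node 10: 2 child(ren)
  node 2: 0 child(ren)
  node 29: 1 child(ren)
  node 20: 1 child(ren)
  node 17: 0 child(ren)
Matching nodes: [10, 29, 20]
Count of internal (non-leaf) nodes: 3


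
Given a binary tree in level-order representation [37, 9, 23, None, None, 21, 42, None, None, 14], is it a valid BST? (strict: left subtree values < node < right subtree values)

Level-order array: [37, 9, 23, None, None, 21, 42, None, None, 14]
Validate using subtree bounds (lo, hi): at each node, require lo < value < hi,
then recurse left with hi=value and right with lo=value.
Preorder trace (stopping at first violation):
  at node 37 with bounds (-inf, +inf): OK
  at node 9 with bounds (-inf, 37): OK
  at node 23 with bounds (37, +inf): VIOLATION
Node 23 violates its bound: not (37 < 23 < +inf).
Result: Not a valid BST


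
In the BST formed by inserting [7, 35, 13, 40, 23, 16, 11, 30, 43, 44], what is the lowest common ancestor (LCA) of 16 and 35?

Tree insertion order: [7, 35, 13, 40, 23, 16, 11, 30, 43, 44]
Tree (level-order array): [7, None, 35, 13, 40, 11, 23, None, 43, None, None, 16, 30, None, 44]
In a BST, the LCA of p=16, q=35 is the first node v on the
root-to-leaf path with p <= v <= q (go left if both < v, right if both > v).
Walk from root:
  at 7: both 16 and 35 > 7, go right
  at 35: 16 <= 35 <= 35, this is the LCA
LCA = 35


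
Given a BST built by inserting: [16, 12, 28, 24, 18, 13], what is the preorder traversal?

Tree insertion order: [16, 12, 28, 24, 18, 13]
Tree (level-order array): [16, 12, 28, None, 13, 24, None, None, None, 18]
Preorder traversal: [16, 12, 13, 28, 24, 18]


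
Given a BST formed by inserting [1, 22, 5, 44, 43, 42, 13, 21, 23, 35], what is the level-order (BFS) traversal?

Tree insertion order: [1, 22, 5, 44, 43, 42, 13, 21, 23, 35]
Tree (level-order array): [1, None, 22, 5, 44, None, 13, 43, None, None, 21, 42, None, None, None, 23, None, None, 35]
BFS from the root, enqueuing left then right child of each popped node:
  queue [1] -> pop 1, enqueue [22], visited so far: [1]
  queue [22] -> pop 22, enqueue [5, 44], visited so far: [1, 22]
  queue [5, 44] -> pop 5, enqueue [13], visited so far: [1, 22, 5]
  queue [44, 13] -> pop 44, enqueue [43], visited so far: [1, 22, 5, 44]
  queue [13, 43] -> pop 13, enqueue [21], visited so far: [1, 22, 5, 44, 13]
  queue [43, 21] -> pop 43, enqueue [42], visited so far: [1, 22, 5, 44, 13, 43]
  queue [21, 42] -> pop 21, enqueue [none], visited so far: [1, 22, 5, 44, 13, 43, 21]
  queue [42] -> pop 42, enqueue [23], visited so far: [1, 22, 5, 44, 13, 43, 21, 42]
  queue [23] -> pop 23, enqueue [35], visited so far: [1, 22, 5, 44, 13, 43, 21, 42, 23]
  queue [35] -> pop 35, enqueue [none], visited so far: [1, 22, 5, 44, 13, 43, 21, 42, 23, 35]
Result: [1, 22, 5, 44, 13, 43, 21, 42, 23, 35]


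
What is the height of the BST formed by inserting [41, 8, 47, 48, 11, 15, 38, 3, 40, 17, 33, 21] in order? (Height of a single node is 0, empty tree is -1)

Insertion order: [41, 8, 47, 48, 11, 15, 38, 3, 40, 17, 33, 21]
Tree (level-order array): [41, 8, 47, 3, 11, None, 48, None, None, None, 15, None, None, None, 38, 17, 40, None, 33, None, None, 21]
Compute height bottom-up (empty subtree = -1):
  height(3) = 1 + max(-1, -1) = 0
  height(21) = 1 + max(-1, -1) = 0
  height(33) = 1 + max(0, -1) = 1
  height(17) = 1 + max(-1, 1) = 2
  height(40) = 1 + max(-1, -1) = 0
  height(38) = 1 + max(2, 0) = 3
  height(15) = 1 + max(-1, 3) = 4
  height(11) = 1 + max(-1, 4) = 5
  height(8) = 1 + max(0, 5) = 6
  height(48) = 1 + max(-1, -1) = 0
  height(47) = 1 + max(-1, 0) = 1
  height(41) = 1 + max(6, 1) = 7
Height = 7


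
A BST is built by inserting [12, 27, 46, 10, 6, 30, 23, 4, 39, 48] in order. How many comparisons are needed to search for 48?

Search path for 48: 12 -> 27 -> 46 -> 48
Found: True
Comparisons: 4


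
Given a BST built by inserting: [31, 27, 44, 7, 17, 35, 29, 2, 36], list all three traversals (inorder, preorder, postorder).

Tree insertion order: [31, 27, 44, 7, 17, 35, 29, 2, 36]
Tree (level-order array): [31, 27, 44, 7, 29, 35, None, 2, 17, None, None, None, 36]
Inorder (L, root, R): [2, 7, 17, 27, 29, 31, 35, 36, 44]
Preorder (root, L, R): [31, 27, 7, 2, 17, 29, 44, 35, 36]
Postorder (L, R, root): [2, 17, 7, 29, 27, 36, 35, 44, 31]


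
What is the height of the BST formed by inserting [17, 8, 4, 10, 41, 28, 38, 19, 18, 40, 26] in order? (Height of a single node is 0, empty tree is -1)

Insertion order: [17, 8, 4, 10, 41, 28, 38, 19, 18, 40, 26]
Tree (level-order array): [17, 8, 41, 4, 10, 28, None, None, None, None, None, 19, 38, 18, 26, None, 40]
Compute height bottom-up (empty subtree = -1):
  height(4) = 1 + max(-1, -1) = 0
  height(10) = 1 + max(-1, -1) = 0
  height(8) = 1 + max(0, 0) = 1
  height(18) = 1 + max(-1, -1) = 0
  height(26) = 1 + max(-1, -1) = 0
  height(19) = 1 + max(0, 0) = 1
  height(40) = 1 + max(-1, -1) = 0
  height(38) = 1 + max(-1, 0) = 1
  height(28) = 1 + max(1, 1) = 2
  height(41) = 1 + max(2, -1) = 3
  height(17) = 1 + max(1, 3) = 4
Height = 4


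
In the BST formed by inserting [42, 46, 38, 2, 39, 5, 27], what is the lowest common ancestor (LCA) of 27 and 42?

Tree insertion order: [42, 46, 38, 2, 39, 5, 27]
Tree (level-order array): [42, 38, 46, 2, 39, None, None, None, 5, None, None, None, 27]
In a BST, the LCA of p=27, q=42 is the first node v on the
root-to-leaf path with p <= v <= q (go left if both < v, right if both > v).
Walk from root:
  at 42: 27 <= 42 <= 42, this is the LCA
LCA = 42


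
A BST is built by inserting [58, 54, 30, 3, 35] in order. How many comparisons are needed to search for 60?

Search path for 60: 58
Found: False
Comparisons: 1


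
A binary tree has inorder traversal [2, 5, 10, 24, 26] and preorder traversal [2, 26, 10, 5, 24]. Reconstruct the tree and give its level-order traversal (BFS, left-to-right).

Inorder:  [2, 5, 10, 24, 26]
Preorder: [2, 26, 10, 5, 24]
Algorithm: preorder visits root first, so consume preorder in order;
for each root, split the current inorder slice at that value into
left-subtree inorder and right-subtree inorder, then recurse.
Recursive splits:
  root=2; inorder splits into left=[], right=[5, 10, 24, 26]
  root=26; inorder splits into left=[5, 10, 24], right=[]
  root=10; inorder splits into left=[5], right=[24]
  root=5; inorder splits into left=[], right=[]
  root=24; inorder splits into left=[], right=[]
Reconstructed level-order: [2, 26, 10, 5, 24]


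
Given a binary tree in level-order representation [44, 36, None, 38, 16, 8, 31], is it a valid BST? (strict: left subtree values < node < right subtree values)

Level-order array: [44, 36, None, 38, 16, 8, 31]
Validate using subtree bounds (lo, hi): at each node, require lo < value < hi,
then recurse left with hi=value and right with lo=value.
Preorder trace (stopping at first violation):
  at node 44 with bounds (-inf, +inf): OK
  at node 36 with bounds (-inf, 44): OK
  at node 38 with bounds (-inf, 36): VIOLATION
Node 38 violates its bound: not (-inf < 38 < 36).
Result: Not a valid BST


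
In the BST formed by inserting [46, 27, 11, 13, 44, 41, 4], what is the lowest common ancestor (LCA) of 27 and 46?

Tree insertion order: [46, 27, 11, 13, 44, 41, 4]
Tree (level-order array): [46, 27, None, 11, 44, 4, 13, 41]
In a BST, the LCA of p=27, q=46 is the first node v on the
root-to-leaf path with p <= v <= q (go left if both < v, right if both > v).
Walk from root:
  at 46: 27 <= 46 <= 46, this is the LCA
LCA = 46


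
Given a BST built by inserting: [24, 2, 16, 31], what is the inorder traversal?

Tree insertion order: [24, 2, 16, 31]
Tree (level-order array): [24, 2, 31, None, 16]
Inorder traversal: [2, 16, 24, 31]


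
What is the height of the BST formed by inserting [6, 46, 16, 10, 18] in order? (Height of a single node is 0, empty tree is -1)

Insertion order: [6, 46, 16, 10, 18]
Tree (level-order array): [6, None, 46, 16, None, 10, 18]
Compute height bottom-up (empty subtree = -1):
  height(10) = 1 + max(-1, -1) = 0
  height(18) = 1 + max(-1, -1) = 0
  height(16) = 1 + max(0, 0) = 1
  height(46) = 1 + max(1, -1) = 2
  height(6) = 1 + max(-1, 2) = 3
Height = 3


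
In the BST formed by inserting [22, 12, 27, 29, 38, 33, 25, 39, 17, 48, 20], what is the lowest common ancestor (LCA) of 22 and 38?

Tree insertion order: [22, 12, 27, 29, 38, 33, 25, 39, 17, 48, 20]
Tree (level-order array): [22, 12, 27, None, 17, 25, 29, None, 20, None, None, None, 38, None, None, 33, 39, None, None, None, 48]
In a BST, the LCA of p=22, q=38 is the first node v on the
root-to-leaf path with p <= v <= q (go left if both < v, right if both > v).
Walk from root:
  at 22: 22 <= 22 <= 38, this is the LCA
LCA = 22


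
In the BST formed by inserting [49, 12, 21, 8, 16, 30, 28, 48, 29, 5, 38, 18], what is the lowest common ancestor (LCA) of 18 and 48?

Tree insertion order: [49, 12, 21, 8, 16, 30, 28, 48, 29, 5, 38, 18]
Tree (level-order array): [49, 12, None, 8, 21, 5, None, 16, 30, None, None, None, 18, 28, 48, None, None, None, 29, 38]
In a BST, the LCA of p=18, q=48 is the first node v on the
root-to-leaf path with p <= v <= q (go left if both < v, right if both > v).
Walk from root:
  at 49: both 18 and 48 < 49, go left
  at 12: both 18 and 48 > 12, go right
  at 21: 18 <= 21 <= 48, this is the LCA
LCA = 21


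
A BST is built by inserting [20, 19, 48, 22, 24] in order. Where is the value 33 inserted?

Starting tree (level order): [20, 19, 48, None, None, 22, None, None, 24]
Insertion path: 20 -> 48 -> 22 -> 24
Result: insert 33 as right child of 24
Final tree (level order): [20, 19, 48, None, None, 22, None, None, 24, None, 33]


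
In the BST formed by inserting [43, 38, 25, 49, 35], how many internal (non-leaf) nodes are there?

Tree built from: [43, 38, 25, 49, 35]
Tree (level-order array): [43, 38, 49, 25, None, None, None, None, 35]
Rule: An internal node has at least one child.
Per-node child counts:
  node 43: 2 child(ren)
  node 38: 1 child(ren)
  node 25: 1 child(ren)
  node 35: 0 child(ren)
  node 49: 0 child(ren)
Matching nodes: [43, 38, 25]
Count of internal (non-leaf) nodes: 3


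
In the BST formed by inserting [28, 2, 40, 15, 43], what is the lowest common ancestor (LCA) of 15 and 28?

Tree insertion order: [28, 2, 40, 15, 43]
Tree (level-order array): [28, 2, 40, None, 15, None, 43]
In a BST, the LCA of p=15, q=28 is the first node v on the
root-to-leaf path with p <= v <= q (go left if both < v, right if both > v).
Walk from root:
  at 28: 15 <= 28 <= 28, this is the LCA
LCA = 28


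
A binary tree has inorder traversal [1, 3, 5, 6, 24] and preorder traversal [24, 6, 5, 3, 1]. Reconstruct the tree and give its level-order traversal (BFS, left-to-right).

Inorder:  [1, 3, 5, 6, 24]
Preorder: [24, 6, 5, 3, 1]
Algorithm: preorder visits root first, so consume preorder in order;
for each root, split the current inorder slice at that value into
left-subtree inorder and right-subtree inorder, then recurse.
Recursive splits:
  root=24; inorder splits into left=[1, 3, 5, 6], right=[]
  root=6; inorder splits into left=[1, 3, 5], right=[]
  root=5; inorder splits into left=[1, 3], right=[]
  root=3; inorder splits into left=[1], right=[]
  root=1; inorder splits into left=[], right=[]
Reconstructed level-order: [24, 6, 5, 3, 1]


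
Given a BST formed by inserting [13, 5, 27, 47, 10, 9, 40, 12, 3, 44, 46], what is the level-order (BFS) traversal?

Tree insertion order: [13, 5, 27, 47, 10, 9, 40, 12, 3, 44, 46]
Tree (level-order array): [13, 5, 27, 3, 10, None, 47, None, None, 9, 12, 40, None, None, None, None, None, None, 44, None, 46]
BFS from the root, enqueuing left then right child of each popped node:
  queue [13] -> pop 13, enqueue [5, 27], visited so far: [13]
  queue [5, 27] -> pop 5, enqueue [3, 10], visited so far: [13, 5]
  queue [27, 3, 10] -> pop 27, enqueue [47], visited so far: [13, 5, 27]
  queue [3, 10, 47] -> pop 3, enqueue [none], visited so far: [13, 5, 27, 3]
  queue [10, 47] -> pop 10, enqueue [9, 12], visited so far: [13, 5, 27, 3, 10]
  queue [47, 9, 12] -> pop 47, enqueue [40], visited so far: [13, 5, 27, 3, 10, 47]
  queue [9, 12, 40] -> pop 9, enqueue [none], visited so far: [13, 5, 27, 3, 10, 47, 9]
  queue [12, 40] -> pop 12, enqueue [none], visited so far: [13, 5, 27, 3, 10, 47, 9, 12]
  queue [40] -> pop 40, enqueue [44], visited so far: [13, 5, 27, 3, 10, 47, 9, 12, 40]
  queue [44] -> pop 44, enqueue [46], visited so far: [13, 5, 27, 3, 10, 47, 9, 12, 40, 44]
  queue [46] -> pop 46, enqueue [none], visited so far: [13, 5, 27, 3, 10, 47, 9, 12, 40, 44, 46]
Result: [13, 5, 27, 3, 10, 47, 9, 12, 40, 44, 46]
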